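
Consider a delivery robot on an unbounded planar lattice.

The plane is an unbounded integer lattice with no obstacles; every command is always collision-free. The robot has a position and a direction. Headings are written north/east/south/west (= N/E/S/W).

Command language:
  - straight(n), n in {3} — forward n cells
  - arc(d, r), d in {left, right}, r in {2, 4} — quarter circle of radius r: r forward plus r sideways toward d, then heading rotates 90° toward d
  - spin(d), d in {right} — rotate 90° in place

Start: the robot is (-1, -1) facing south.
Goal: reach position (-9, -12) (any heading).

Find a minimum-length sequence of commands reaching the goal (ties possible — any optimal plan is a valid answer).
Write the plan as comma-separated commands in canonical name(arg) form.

straight(3), arc(right, 4), arc(left, 4)

t0: (-1, -1) facing south
t=1 straight(3) ⇒ (-1, -4) facing south
t=2 arc(right, 4) ⇒ (-5, -8) facing west
t=3 arc(left, 4) ⇒ (-9, -12) facing south
minimal: 3 command(s), checked below 3.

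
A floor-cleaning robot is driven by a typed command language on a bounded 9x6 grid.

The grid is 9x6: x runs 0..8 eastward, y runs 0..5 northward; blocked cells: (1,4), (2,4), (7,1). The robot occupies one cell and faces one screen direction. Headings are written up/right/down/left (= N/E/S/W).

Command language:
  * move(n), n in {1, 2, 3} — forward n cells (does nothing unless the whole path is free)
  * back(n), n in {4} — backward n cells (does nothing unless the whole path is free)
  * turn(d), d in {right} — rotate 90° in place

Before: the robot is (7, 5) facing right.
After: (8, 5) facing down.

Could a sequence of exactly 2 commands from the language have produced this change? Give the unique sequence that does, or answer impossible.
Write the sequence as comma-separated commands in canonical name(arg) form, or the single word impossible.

move(1), turn(right)

key: order matters: swapping move(1) and turn(right) lands elsewhere
initial: (7, 5) facing right
t=1 move(1) ⇒ (8, 5) facing right
t=2 turn(right) ⇒ (8, 5) facing down
all 25 alternatives checked — unique.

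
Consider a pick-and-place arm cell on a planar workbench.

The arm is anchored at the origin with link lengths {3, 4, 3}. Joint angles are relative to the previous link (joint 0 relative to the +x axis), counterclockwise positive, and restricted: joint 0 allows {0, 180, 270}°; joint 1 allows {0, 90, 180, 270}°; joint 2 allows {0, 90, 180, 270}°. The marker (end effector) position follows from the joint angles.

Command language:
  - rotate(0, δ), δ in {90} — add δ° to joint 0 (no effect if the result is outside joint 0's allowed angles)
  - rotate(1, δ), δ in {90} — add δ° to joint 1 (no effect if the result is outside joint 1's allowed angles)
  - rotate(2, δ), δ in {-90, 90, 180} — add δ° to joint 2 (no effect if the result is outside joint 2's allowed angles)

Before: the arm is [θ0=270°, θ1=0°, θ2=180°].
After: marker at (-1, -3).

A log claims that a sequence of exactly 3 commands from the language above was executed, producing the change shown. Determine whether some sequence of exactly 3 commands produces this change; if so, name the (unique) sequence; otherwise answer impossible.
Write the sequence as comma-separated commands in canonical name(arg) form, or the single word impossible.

rotate(1, 90), rotate(1, 90), rotate(1, 90)

initial: [θ0=270°, θ1=0°, θ2=180°]
[1] after rotate(1, 90): [θ0=270°, θ1=90°, θ2=180°]
[2] after rotate(1, 90): [θ0=270°, θ1=180°, θ2=180°]
[3] after rotate(1, 90): [θ0=270°, θ1=270°, θ2=180°]
all 125 alternatives checked — unique.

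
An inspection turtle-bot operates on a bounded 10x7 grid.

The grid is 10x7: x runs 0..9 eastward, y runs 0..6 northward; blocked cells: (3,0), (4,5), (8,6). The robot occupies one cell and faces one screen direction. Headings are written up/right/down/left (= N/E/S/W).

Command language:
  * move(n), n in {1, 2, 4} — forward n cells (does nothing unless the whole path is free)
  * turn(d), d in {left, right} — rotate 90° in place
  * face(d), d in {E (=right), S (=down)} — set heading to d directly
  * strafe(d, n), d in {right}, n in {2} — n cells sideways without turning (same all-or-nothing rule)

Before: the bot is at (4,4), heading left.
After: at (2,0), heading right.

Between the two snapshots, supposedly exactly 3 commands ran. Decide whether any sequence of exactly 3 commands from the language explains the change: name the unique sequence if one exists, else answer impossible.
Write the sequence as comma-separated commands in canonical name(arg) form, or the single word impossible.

no 3-step route produces this change.

impossible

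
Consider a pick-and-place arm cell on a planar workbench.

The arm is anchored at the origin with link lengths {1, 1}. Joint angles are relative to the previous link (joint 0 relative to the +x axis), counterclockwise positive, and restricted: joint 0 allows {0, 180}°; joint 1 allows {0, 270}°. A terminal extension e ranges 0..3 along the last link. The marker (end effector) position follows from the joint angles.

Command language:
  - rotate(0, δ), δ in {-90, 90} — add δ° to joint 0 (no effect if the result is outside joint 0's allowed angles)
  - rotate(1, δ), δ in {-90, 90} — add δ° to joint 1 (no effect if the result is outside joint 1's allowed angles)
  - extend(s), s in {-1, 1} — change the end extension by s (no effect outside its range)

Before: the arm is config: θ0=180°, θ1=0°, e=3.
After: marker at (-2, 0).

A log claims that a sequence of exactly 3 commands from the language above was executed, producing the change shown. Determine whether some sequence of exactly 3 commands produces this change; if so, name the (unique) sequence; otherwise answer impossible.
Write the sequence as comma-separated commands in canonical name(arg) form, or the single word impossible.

extend(-1), extend(-1), extend(-1)

t0: config: θ0=180°, θ1=0°, e=3
step 1 (extend(-1)): config: θ0=180°, θ1=0°, e=2
step 2 (extend(-1)): config: θ0=180°, θ1=0°, e=1
step 3 (extend(-1)): config: θ0=180°, θ1=0°, e=0
uniquely the one of 216 3-step routes that fits.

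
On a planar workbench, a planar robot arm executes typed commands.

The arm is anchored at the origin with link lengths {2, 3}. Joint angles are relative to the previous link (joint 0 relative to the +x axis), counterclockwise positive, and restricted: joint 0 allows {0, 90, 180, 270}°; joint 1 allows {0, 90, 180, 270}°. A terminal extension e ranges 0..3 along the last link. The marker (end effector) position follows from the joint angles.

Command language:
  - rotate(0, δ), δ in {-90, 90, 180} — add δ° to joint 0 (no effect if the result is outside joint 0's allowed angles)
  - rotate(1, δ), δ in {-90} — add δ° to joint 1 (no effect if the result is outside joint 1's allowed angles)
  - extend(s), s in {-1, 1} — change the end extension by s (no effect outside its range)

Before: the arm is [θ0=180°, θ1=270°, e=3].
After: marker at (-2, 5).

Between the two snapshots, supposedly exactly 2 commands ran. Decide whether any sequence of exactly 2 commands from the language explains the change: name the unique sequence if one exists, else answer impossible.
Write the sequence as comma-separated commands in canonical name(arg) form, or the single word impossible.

extend(1), extend(-1)

key: running extend(-1) before extend(1) would end elsewhere — order is forced
begin: [θ0=180°, θ1=270°, e=3]
step 1 (extend(1)): [θ0=180°, θ1=270°, e=3]
step 2 (extend(-1)): [θ0=180°, θ1=270°, e=2]
uniquely the one of 36 2-step routes that fits.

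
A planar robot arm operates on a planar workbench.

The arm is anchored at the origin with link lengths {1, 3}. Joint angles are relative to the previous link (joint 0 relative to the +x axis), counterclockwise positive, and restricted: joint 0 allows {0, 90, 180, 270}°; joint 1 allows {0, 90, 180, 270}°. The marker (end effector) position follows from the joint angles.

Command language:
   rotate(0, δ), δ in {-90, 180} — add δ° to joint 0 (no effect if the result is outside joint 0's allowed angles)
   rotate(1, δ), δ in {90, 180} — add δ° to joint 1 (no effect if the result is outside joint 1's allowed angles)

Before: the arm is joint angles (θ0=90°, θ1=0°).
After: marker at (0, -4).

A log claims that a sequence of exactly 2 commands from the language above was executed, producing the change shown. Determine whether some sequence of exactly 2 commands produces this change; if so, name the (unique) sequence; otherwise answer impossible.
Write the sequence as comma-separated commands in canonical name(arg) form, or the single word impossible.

start: joint angles (θ0=90°, θ1=0°)
t=1 rotate(0, -90) ⇒ joint angles (θ0=0°, θ1=0°)
t=2 rotate(0, -90) ⇒ joint angles (θ0=270°, θ1=0°)
all 16 alternatives checked — unique.

rotate(0, -90), rotate(0, -90)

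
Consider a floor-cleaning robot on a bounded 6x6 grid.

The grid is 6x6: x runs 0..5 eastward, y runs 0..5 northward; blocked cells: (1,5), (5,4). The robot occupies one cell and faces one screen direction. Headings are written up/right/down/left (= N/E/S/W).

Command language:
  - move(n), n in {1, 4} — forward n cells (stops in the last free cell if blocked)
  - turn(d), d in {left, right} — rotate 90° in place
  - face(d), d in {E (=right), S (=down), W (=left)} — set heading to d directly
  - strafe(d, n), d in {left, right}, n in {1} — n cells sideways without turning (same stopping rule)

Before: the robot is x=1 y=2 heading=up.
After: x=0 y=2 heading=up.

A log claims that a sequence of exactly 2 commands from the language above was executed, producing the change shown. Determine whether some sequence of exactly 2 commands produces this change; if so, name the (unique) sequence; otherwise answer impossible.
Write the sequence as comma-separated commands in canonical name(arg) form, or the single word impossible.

strafe(left, 1), strafe(left, 1)

key: still facing N at the end — nothing in the sequence rotates
from: x=1 y=2 heading=up
t=1 strafe(left, 1) ⇒ x=0 y=2 heading=up
t=2 strafe(left, 1) ⇒ x=0 y=2 heading=up
no other 2-command option fits: unique.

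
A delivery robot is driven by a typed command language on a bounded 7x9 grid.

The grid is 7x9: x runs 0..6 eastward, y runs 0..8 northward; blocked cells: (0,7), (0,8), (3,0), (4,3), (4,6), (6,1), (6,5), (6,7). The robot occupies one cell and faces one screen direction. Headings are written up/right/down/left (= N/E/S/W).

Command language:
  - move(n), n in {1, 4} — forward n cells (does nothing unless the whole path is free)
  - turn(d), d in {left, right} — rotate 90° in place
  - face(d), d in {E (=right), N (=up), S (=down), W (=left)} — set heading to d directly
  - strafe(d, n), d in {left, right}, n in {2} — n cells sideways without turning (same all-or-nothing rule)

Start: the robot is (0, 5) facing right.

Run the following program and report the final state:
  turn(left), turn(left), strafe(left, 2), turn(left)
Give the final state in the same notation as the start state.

(0, 3) facing down

begin: (0, 5) facing right
t=1 turn(left) ⇒ (0, 5) facing up
t=2 turn(left) ⇒ (0, 5) facing left
t=3 strafe(left, 2) ⇒ (0, 3) facing left
t=4 turn(left) ⇒ (0, 3) facing down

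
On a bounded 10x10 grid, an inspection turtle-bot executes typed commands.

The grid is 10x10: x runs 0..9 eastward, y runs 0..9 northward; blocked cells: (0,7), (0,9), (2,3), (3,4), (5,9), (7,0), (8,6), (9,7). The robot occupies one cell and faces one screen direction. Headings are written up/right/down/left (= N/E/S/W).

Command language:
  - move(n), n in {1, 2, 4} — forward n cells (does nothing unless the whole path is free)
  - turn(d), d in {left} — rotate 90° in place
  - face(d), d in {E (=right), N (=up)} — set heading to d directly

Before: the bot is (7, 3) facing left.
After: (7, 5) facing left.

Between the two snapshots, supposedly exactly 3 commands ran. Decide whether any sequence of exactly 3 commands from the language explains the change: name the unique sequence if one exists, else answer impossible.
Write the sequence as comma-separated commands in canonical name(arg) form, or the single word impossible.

key: still facing W at the end — net rotation zero over 3 steps
from: (7, 3) facing left
[1] after face(N): (7, 3) facing up
[2] after move(2): (7, 5) facing up
[3] after turn(left): (7, 5) facing left
no other 3-command option fits: unique.

face(N), move(2), turn(left)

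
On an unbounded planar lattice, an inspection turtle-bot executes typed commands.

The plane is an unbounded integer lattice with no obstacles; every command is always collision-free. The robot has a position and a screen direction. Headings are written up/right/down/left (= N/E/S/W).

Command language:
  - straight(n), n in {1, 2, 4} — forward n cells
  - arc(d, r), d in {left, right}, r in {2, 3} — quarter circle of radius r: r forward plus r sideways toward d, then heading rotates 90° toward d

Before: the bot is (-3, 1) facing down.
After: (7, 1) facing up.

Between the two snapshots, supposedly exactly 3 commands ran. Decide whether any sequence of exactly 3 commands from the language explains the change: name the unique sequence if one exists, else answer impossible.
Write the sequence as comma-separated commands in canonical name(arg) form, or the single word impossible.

key: position moved to (7,1) AND the heading swung to N — translation plus rotation needed
begin: (-3, 1) facing down
t=1 arc(left, 3) ⇒ (0, -2) facing right
t=2 straight(4) ⇒ (4, -2) facing right
t=3 arc(left, 3) ⇒ (7, 1) facing up
no other 3-command option fits: unique.

arc(left, 3), straight(4), arc(left, 3)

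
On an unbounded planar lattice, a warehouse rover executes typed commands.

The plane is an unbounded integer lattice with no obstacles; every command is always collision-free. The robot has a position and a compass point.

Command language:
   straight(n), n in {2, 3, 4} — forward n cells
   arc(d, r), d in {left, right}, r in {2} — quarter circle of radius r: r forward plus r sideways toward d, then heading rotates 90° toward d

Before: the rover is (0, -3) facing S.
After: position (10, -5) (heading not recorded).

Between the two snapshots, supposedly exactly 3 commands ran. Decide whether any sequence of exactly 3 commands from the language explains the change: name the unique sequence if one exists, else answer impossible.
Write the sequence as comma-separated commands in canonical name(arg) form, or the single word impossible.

key: order matters: swapping arc(left, 2) and straight(4) lands elsewhere
initial: (0, -3) facing S
[1] after arc(left, 2): (2, -5) facing E
[2] after straight(4): (6, -5) facing E
[3] after straight(4): (10, -5) facing E
uniquely the one of 125 3-step routes that fits.

arc(left, 2), straight(4), straight(4)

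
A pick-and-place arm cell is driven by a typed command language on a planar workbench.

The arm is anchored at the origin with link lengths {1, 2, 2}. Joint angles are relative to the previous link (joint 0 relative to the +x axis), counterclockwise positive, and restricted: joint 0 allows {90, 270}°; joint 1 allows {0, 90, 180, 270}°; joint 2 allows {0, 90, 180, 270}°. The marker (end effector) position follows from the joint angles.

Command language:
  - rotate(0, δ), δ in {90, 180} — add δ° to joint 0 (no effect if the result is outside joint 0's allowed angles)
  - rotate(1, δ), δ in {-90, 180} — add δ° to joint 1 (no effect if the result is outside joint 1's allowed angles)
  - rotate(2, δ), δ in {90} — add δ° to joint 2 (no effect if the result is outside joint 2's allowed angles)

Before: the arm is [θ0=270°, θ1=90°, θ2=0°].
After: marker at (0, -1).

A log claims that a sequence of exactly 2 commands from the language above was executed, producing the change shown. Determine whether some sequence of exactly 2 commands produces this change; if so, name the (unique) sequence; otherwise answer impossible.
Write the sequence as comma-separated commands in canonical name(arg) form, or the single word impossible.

rotate(2, 90), rotate(2, 90)

begin: [θ0=270°, θ1=90°, θ2=0°]
step 1 (rotate(2, 90)): [θ0=270°, θ1=90°, θ2=90°]
step 2 (rotate(2, 90)): [θ0=270°, θ1=90°, θ2=180°]
no other 2-command option fits: unique.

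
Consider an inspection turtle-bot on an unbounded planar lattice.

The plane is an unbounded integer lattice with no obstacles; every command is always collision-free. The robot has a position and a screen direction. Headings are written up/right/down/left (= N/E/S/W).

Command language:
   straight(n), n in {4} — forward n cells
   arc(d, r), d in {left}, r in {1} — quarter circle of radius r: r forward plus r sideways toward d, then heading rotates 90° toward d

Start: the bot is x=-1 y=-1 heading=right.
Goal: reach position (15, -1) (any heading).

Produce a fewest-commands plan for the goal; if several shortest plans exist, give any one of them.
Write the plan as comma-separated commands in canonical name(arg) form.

initial: x=-1 y=-1 heading=right
[1] after straight(4): x=3 y=-1 heading=right
[2] after straight(4): x=7 y=-1 heading=right
[3] after straight(4): x=11 y=-1 heading=right
[4] after straight(4): x=15 y=-1 heading=right
minimal: 4 command(s), checked below 4.

straight(4), straight(4), straight(4), straight(4)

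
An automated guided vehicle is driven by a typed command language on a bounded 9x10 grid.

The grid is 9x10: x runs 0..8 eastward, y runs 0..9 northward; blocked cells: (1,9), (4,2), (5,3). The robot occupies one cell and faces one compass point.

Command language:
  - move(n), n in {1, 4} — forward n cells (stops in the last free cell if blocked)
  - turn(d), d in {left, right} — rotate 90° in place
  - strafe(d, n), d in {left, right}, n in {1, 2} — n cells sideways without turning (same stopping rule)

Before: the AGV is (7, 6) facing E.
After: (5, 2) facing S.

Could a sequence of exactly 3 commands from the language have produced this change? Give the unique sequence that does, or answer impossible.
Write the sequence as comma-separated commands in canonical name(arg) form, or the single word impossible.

key: position moved to (5,2) AND the heading swung to S — translation plus rotation needed
initial: (7, 6) facing E
t=1 turn(right) ⇒ (7, 6) facing S
t=2 move(4) ⇒ (7, 2) facing S
t=3 strafe(right, 2) ⇒ (5, 2) facing S
all 512 alternatives checked — unique.

turn(right), move(4), strafe(right, 2)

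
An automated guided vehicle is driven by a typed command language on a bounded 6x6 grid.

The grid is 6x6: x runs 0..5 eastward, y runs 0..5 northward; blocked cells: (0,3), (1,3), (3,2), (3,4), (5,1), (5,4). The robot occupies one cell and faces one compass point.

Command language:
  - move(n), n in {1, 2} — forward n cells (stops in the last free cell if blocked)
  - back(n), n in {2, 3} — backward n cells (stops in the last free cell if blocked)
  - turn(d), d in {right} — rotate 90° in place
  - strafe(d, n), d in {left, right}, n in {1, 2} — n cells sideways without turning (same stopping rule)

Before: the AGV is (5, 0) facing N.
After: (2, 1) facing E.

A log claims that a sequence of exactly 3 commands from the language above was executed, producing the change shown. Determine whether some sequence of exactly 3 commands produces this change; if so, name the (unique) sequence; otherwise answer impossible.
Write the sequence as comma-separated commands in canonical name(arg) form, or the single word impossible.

key: running strafe(left, 1) before turn(right) would end elsewhere — order is forced
from: (5, 0) facing N
[1] after turn(right): (5, 0) facing E
[2] after back(3): (2, 0) facing E
[3] after strafe(left, 1): (2, 1) facing E
no rival 3-sequence matches.

turn(right), back(3), strafe(left, 1)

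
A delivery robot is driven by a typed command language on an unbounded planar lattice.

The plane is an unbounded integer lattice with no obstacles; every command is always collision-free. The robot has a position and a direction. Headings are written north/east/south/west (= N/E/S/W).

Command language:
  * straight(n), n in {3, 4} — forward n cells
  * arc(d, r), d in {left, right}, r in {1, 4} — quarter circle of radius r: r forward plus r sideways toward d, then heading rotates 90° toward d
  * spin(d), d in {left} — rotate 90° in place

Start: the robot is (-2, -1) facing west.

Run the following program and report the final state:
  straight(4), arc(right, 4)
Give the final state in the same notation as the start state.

(-10, 3) facing north

from: (-2, -1) facing west
t=1 straight(4) ⇒ (-6, -1) facing west
t=2 arc(right, 4) ⇒ (-10, 3) facing north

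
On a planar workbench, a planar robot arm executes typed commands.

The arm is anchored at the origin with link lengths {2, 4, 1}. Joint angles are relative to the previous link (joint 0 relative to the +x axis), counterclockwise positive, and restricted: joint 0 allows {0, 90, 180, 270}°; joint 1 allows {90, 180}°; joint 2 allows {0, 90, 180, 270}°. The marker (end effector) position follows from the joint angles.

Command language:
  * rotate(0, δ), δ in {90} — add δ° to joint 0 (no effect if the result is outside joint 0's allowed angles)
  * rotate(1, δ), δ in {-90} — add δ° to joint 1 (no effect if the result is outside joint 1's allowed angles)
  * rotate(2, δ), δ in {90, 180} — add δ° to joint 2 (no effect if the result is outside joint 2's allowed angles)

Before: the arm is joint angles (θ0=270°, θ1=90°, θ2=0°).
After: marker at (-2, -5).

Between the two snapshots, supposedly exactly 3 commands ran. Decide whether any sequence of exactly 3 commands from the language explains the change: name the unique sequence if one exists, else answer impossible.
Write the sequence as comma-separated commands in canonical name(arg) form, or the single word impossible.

start: joint angles (θ0=270°, θ1=90°, θ2=0°)
1. rotate(0, 90) → joint angles (θ0=0°, θ1=90°, θ2=0°)
2. rotate(0, 90) → joint angles (θ0=90°, θ1=90°, θ2=0°)
3. rotate(0, 90) → joint angles (θ0=180°, θ1=90°, θ2=0°)
uniquely the one of 64 3-step routes that fits.

rotate(0, 90), rotate(0, 90), rotate(0, 90)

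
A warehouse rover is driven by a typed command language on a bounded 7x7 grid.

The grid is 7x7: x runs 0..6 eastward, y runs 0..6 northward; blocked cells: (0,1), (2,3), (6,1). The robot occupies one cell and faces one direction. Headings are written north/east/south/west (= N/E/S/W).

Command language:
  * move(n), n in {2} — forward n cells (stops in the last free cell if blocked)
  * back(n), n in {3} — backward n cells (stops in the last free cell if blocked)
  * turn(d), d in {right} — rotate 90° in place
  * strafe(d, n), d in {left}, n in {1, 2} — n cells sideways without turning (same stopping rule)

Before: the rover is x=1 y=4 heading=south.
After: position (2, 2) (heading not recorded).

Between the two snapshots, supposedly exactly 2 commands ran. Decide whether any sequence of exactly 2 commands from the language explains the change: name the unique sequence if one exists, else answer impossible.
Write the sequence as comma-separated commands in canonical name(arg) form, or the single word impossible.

move(2), strafe(left, 1)

key: order matters: swapping move(2) and strafe(left, 1) lands elsewhere
from: x=1 y=4 heading=south
[1] after move(2): x=1 y=2 heading=south
[2] after strafe(left, 1): x=2 y=2 heading=south
no other 2-command option fits: unique.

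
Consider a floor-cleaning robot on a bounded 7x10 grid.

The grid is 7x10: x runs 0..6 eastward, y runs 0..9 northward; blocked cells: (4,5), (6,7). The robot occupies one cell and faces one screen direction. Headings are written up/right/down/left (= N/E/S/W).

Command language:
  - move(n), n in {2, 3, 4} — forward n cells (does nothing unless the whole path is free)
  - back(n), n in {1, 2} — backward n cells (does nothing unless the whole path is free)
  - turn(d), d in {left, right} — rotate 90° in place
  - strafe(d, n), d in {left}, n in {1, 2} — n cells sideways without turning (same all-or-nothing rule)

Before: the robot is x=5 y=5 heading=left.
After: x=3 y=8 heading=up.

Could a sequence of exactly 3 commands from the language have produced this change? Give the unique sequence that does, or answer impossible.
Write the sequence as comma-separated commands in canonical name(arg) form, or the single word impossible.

key: position moved to (3,8) AND the heading swung to N — translation plus rotation needed
t0: x=5 y=5 heading=left
step 1 (turn(right)): x=5 y=5 heading=up
step 2 (move(3)): x=5 y=8 heading=up
step 3 (strafe(left, 2)): x=3 y=8 heading=up
no rival 3-sequence matches.

turn(right), move(3), strafe(left, 2)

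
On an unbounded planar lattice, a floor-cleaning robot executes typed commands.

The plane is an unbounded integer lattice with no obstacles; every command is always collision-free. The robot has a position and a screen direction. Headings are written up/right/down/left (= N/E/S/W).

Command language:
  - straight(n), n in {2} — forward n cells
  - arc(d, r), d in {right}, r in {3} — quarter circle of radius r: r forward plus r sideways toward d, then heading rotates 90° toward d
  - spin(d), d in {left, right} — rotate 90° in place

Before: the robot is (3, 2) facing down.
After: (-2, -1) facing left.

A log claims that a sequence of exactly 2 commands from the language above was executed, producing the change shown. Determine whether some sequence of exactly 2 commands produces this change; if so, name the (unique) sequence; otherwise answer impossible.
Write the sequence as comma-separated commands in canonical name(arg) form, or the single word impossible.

key: position moved to (-2,-1) AND the heading swung to W — translation plus rotation needed
from: (3, 2) facing down
[1] after arc(right, 3): (0, -1) facing left
[2] after straight(2): (-2, -1) facing left
no rival 2-sequence matches.

arc(right, 3), straight(2)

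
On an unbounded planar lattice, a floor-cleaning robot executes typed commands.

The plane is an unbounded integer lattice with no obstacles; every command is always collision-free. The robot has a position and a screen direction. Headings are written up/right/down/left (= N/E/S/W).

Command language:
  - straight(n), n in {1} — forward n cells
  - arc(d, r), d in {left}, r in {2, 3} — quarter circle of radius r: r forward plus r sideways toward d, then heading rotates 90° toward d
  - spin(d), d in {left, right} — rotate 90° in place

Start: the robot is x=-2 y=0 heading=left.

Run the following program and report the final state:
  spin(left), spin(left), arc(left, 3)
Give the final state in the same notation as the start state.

from: x=-2 y=0 heading=left
t=1 spin(left) ⇒ x=-2 y=0 heading=down
t=2 spin(left) ⇒ x=-2 y=0 heading=right
t=3 arc(left, 3) ⇒ x=1 y=3 heading=up

x=1 y=3 heading=up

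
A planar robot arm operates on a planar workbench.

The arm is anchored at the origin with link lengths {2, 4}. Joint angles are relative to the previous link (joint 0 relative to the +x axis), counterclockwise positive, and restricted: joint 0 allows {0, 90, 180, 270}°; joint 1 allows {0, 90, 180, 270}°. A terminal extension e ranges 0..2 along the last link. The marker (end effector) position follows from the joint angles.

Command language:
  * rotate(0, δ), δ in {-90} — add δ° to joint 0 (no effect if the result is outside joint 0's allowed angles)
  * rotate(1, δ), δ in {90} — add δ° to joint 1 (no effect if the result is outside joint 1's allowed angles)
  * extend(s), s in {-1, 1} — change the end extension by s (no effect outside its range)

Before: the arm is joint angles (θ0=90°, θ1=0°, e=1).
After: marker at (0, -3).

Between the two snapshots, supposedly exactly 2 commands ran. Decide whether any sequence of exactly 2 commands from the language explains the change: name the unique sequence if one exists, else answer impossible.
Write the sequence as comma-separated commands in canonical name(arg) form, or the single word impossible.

rotate(1, 90), rotate(1, 90)

t0: joint angles (θ0=90°, θ1=0°, e=1)
1. rotate(1, 90) → joint angles (θ0=90°, θ1=90°, e=1)
2. rotate(1, 90) → joint angles (θ0=90°, θ1=180°, e=1)
no other 2-command option fits: unique.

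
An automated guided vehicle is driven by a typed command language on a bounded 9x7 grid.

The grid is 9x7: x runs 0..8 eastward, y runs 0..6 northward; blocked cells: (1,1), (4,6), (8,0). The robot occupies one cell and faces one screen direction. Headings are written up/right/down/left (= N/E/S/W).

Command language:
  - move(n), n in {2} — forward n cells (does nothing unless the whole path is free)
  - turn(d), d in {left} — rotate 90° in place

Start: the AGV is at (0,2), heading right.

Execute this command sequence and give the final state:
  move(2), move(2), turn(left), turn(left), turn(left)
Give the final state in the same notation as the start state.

begin: at (0,2), heading right
1. move(2) → at (2,2), heading right
2. move(2) → at (4,2), heading right
3. turn(left) → at (4,2), heading up
4. turn(left) → at (4,2), heading left
5. turn(left) → at (4,2), heading down

at (4,2), heading down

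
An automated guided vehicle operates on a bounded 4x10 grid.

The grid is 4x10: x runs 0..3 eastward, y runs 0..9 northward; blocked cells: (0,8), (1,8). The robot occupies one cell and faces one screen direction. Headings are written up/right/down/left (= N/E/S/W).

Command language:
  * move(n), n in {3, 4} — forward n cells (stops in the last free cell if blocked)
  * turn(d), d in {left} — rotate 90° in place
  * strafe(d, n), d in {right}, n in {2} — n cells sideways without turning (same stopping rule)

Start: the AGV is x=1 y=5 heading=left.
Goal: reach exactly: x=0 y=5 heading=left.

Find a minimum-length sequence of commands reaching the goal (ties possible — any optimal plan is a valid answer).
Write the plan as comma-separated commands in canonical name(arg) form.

start: x=1 y=5 heading=left
1. move(3) → x=0 y=5 heading=left
minimal: 1 command(s), checked below 1.

move(3)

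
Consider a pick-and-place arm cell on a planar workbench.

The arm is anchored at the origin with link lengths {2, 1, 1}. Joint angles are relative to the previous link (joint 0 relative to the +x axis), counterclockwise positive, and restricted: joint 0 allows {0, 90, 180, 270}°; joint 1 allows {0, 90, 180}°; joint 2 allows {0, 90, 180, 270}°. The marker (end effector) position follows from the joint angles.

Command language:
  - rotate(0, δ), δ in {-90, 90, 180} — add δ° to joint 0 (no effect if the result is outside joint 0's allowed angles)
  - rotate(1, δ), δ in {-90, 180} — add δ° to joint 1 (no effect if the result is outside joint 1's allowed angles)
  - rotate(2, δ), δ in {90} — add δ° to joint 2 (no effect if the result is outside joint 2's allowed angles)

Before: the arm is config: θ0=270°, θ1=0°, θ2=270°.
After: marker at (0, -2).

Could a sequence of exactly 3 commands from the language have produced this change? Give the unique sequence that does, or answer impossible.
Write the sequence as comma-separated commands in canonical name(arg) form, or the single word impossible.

begin: config: θ0=270°, θ1=0°, θ2=270°
step 1 (rotate(2, 90)): config: θ0=270°, θ1=0°, θ2=0°
step 2 (rotate(2, 90)): config: θ0=270°, θ1=0°, θ2=90°
step 3 (rotate(2, 90)): config: θ0=270°, θ1=0°, θ2=180°
no other 3-command option fits: unique.

rotate(2, 90), rotate(2, 90), rotate(2, 90)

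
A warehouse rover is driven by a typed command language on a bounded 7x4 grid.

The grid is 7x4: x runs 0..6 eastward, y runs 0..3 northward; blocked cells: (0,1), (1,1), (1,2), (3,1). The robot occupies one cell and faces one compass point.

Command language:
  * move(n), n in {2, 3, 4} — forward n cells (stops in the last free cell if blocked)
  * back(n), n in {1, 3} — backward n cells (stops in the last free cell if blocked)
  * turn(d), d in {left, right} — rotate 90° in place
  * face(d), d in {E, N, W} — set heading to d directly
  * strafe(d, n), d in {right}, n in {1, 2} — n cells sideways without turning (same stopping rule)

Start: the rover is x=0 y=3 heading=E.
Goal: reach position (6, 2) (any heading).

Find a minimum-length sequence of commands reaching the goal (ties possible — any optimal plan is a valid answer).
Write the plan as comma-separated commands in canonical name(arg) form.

move(4), move(4), strafe(right, 1)

start: x=0 y=3 heading=E
t=1 move(4) ⇒ x=4 y=3 heading=E
t=2 move(4) ⇒ x=6 y=3 heading=E
t=3 strafe(right, 1) ⇒ x=6 y=2 heading=E
no 2-step plan works, so 3 is optimal.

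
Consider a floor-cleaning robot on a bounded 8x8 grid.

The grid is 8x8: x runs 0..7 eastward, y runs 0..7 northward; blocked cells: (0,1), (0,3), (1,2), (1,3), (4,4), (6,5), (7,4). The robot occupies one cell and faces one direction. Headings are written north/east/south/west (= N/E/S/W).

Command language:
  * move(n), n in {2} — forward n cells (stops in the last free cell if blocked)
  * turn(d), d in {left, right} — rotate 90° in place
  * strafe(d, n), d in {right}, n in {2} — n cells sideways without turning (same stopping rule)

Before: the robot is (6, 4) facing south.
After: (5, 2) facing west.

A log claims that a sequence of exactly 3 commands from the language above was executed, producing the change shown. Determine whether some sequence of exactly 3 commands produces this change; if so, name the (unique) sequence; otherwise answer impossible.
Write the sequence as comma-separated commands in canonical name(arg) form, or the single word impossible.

strafe(right, 2), move(2), turn(right)

key: cell and facing (now W) both changed — the 3 commands mix motion and turning
start: (6, 4) facing south
t=1 strafe(right, 2) ⇒ (5, 4) facing south
t=2 move(2) ⇒ (5, 2) facing south
t=3 turn(right) ⇒ (5, 2) facing west
uniquely the one of 64 3-step routes that fits.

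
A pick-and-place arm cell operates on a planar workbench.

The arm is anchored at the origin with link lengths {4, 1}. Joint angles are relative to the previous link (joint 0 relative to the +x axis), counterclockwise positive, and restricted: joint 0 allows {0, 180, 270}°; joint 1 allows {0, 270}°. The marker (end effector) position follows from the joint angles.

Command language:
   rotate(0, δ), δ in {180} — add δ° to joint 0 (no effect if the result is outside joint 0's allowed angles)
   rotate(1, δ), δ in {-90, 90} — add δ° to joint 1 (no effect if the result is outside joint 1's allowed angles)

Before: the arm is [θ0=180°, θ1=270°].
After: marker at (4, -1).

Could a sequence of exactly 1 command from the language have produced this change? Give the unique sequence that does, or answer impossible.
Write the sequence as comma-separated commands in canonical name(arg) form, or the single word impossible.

rotate(0, 180)

t0: [θ0=180°, θ1=270°]
[1] after rotate(0, 180): [θ0=0°, θ1=270°]
all 3 alternatives checked — unique.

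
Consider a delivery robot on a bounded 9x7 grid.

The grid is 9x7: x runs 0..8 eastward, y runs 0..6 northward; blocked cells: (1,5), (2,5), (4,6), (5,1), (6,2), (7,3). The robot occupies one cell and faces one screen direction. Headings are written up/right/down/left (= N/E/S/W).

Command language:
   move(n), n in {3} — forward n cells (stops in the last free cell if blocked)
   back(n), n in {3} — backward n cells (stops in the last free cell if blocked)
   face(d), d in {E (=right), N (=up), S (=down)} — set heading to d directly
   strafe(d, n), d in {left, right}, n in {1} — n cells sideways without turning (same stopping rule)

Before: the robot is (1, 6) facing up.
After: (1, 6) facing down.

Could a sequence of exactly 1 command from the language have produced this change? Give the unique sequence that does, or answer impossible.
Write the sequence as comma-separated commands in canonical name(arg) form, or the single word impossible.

key: parked at (1,6) the whole time — nothing moves the robot
from: (1, 6) facing up
[1] after face(S): (1, 6) facing down
all 7 alternatives checked — unique.

face(S)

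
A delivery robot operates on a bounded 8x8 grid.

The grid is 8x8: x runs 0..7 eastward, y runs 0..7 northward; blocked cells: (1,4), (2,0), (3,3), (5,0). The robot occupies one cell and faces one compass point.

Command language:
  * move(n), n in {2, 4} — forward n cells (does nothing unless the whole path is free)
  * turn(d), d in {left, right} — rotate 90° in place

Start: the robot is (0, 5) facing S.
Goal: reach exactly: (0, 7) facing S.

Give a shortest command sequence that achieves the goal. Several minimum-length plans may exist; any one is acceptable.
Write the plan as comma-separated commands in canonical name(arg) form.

turn(right), turn(right), move(2), turn(right), turn(right)

begin: (0, 5) facing S
[1] after turn(right): (0, 5) facing W
[2] after turn(right): (0, 5) facing N
[3] after move(2): (0, 7) facing N
[4] after turn(right): (0, 7) facing E
[5] after turn(right): (0, 7) facing S
nothing shorter than 5 reaches the goal.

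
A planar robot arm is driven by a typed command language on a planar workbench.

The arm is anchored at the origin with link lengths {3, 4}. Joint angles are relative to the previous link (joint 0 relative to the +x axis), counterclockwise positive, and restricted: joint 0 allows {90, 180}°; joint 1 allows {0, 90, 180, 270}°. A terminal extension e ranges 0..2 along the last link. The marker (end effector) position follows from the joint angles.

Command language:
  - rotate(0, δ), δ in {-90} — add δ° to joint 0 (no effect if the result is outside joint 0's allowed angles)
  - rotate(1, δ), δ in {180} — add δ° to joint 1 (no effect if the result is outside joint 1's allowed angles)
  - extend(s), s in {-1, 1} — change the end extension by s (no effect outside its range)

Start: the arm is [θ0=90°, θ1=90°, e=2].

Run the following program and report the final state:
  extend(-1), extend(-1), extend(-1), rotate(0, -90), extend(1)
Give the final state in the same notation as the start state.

[θ0=90°, θ1=90°, e=1]

initial: [θ0=90°, θ1=90°, e=2]
1. extend(-1) → [θ0=90°, θ1=90°, e=1]
2. extend(-1) → [θ0=90°, θ1=90°, e=0]
3. extend(-1) → [θ0=90°, θ1=90°, e=0]
4. rotate(0, -90) → [θ0=90°, θ1=90°, e=0]
5. extend(1) → [θ0=90°, θ1=90°, e=1]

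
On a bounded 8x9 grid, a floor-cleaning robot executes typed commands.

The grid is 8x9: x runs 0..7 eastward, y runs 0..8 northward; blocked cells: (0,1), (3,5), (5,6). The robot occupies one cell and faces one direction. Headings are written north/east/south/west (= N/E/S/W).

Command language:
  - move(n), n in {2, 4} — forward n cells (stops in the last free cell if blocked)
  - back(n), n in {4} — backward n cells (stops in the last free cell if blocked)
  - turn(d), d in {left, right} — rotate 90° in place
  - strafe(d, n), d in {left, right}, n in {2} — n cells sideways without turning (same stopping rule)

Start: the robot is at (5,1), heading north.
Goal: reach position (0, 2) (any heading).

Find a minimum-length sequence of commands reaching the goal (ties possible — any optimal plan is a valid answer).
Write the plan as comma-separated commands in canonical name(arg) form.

strafe(left, 2), strafe(left, 2), back(4), move(2), strafe(left, 2)

begin: at (5,1), heading north
step 1 (strafe(left, 2)): at (3,1), heading north
step 2 (strafe(left, 2)): at (1,1), heading north
step 3 (back(4)): at (1,0), heading north
step 4 (move(2)): at (1,2), heading north
step 5 (strafe(left, 2)): at (0,2), heading north
nothing shorter than 5 reaches the goal.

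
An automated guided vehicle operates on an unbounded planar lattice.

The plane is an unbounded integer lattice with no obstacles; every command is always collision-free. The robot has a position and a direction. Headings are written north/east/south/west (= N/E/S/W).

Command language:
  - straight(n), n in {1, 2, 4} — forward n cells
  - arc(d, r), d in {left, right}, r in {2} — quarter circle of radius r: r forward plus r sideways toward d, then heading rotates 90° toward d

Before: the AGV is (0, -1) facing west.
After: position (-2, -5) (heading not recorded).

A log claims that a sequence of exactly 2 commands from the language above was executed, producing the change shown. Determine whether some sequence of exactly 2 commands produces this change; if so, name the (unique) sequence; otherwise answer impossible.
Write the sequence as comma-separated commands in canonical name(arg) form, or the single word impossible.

key: running straight(2) before arc(left, 2) would end elsewhere — order is forced
initial: (0, -1) facing west
1. arc(left, 2) → (-2, -3) facing south
2. straight(2) → (-2, -5) facing south
no rival 2-sequence matches.

arc(left, 2), straight(2)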